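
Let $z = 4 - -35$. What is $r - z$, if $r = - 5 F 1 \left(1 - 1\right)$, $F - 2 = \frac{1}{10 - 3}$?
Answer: $-39$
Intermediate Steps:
$F = \frac{15}{7}$ ($F = 2 + \frac{1}{10 - 3} = 2 + \frac{1}{7} = \frac{15}{7} \approx 2.1429$)
$z = 39$ ($z = 4 + 35 = 39$)
$r = 0$ ($r = \left(-5\right) \frac{15}{7} \cdot 1 \left(1 - 1\right) = - \frac{75 \cdot 1 \cdot 0}{7} = \left(- \frac{75}{7}\right) 0 = 0$)
$r - z = 0 - 39 = -39$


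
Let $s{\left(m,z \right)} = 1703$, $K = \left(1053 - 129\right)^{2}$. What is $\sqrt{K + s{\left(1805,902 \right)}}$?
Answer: $\sqrt{855479} \approx 924.92$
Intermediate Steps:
$K = 853776$ ($K = 924^{2} = 853776$)
$\sqrt{K + s{\left(1805,902 \right)}} = \sqrt{853776 + 1703} = \sqrt{855479}$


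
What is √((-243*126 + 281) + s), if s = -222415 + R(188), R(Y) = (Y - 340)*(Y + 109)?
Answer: 2*I*√74474 ≈ 545.8*I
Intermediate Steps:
R(Y) = (-340 + Y)*(109 + Y)
s = -267559 (s = -222415 + (-37060 + 188² - 231*188) = -222415 + (-37060 + 35344 - 43428) = -222415 - 45144 = -267559)
√((-243*126 + 281) + s) = √((-243*126 + 281) - 267559) = √((-30618 + 281) - 267559) = √(-30337 - 267559) = √(-297896) = 2*I*√74474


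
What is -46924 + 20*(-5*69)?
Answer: -53824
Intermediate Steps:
-46924 + 20*(-5*69) = -46924 + 20*(-345) = -46924 - 6900 = -53824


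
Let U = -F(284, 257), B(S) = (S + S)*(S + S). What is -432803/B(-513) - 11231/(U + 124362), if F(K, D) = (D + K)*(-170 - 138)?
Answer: -68881974563/153159094620 ≈ -0.44974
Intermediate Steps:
B(S) = 4*S² (B(S) = (2*S)*(2*S) = 4*S²)
F(K, D) = -308*D - 308*K (F(K, D) = (D + K)*(-308) = -308*D - 308*K)
U = 166628 (U = -(-308*257 - 308*284) = -(-79156 - 87472) = -1*(-166628) = 166628)
-432803/B(-513) - 11231/(U + 124362) = -432803/(4*(-513)²) - 11231/(166628 + 124362) = -432803/(4*263169) - 11231/290990 = -432803/1052676 - 11231*1/290990 = -432803*1/1052676 - 11231/290990 = -432803/1052676 - 11231/290990 = -68881974563/153159094620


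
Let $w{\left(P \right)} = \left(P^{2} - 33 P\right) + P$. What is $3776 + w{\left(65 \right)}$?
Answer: $5921$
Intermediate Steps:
$w{\left(P \right)} = P^{2} - 32 P$
$3776 + w{\left(65 \right)} = 3776 + 65 \left(-32 + 65\right) = 3776 + 65 \cdot 33 = 3776 + 2145 = 5921$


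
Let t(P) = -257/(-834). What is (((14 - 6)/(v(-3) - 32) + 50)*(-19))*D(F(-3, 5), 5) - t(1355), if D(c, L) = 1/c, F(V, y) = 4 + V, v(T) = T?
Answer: -27612727/29190 ≈ -945.96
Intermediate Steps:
t(P) = 257/834 (t(P) = -257*(-1/834) = 257/834)
(((14 - 6)/(v(-3) - 32) + 50)*(-19))*D(F(-3, 5), 5) - t(1355) = (((14 - 6)/(-3 - 32) + 50)*(-19))/(4 - 3) - 1*257/834 = ((8/(-35) + 50)*(-19))/1 - 257/834 = ((8*(-1/35) + 50)*(-19))*1 - 257/834 = ((-8/35 + 50)*(-19))*1 - 257/834 = ((1742/35)*(-19))*1 - 257/834 = -33098/35*1 - 257/834 = -33098/35 - 257/834 = -27612727/29190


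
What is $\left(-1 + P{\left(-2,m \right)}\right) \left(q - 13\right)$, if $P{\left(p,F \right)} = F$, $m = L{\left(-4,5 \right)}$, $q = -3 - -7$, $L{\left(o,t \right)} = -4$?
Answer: $45$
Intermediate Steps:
$q = 4$ ($q = -3 + 7 = 4$)
$m = -4$
$\left(-1 + P{\left(-2,m \right)}\right) \left(q - 13\right) = \left(-1 - 4\right) \left(4 - 13\right) = \left(-5\right) \left(-9\right) = 45$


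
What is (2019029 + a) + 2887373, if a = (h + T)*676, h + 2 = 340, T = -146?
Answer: 5036194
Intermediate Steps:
h = 338 (h = -2 + 340 = 338)
a = 129792 (a = (338 - 146)*676 = 192*676 = 129792)
(2019029 + a) + 2887373 = (2019029 + 129792) + 2887373 = 2148821 + 2887373 = 5036194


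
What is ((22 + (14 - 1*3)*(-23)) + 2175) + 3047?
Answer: 4991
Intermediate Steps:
((22 + (14 - 1*3)*(-23)) + 2175) + 3047 = ((22 + (14 - 3)*(-23)) + 2175) + 3047 = ((22 + 11*(-23)) + 2175) + 3047 = ((22 - 253) + 2175) + 3047 = (-231 + 2175) + 3047 = 1944 + 3047 = 4991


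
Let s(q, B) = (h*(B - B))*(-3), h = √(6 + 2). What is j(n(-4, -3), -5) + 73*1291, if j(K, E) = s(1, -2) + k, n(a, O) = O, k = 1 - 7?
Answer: 94237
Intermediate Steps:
k = -6
h = 2*√2 (h = √8 = 2*√2 ≈ 2.8284)
s(q, B) = 0 (s(q, B) = ((2*√2)*(B - B))*(-3) = ((2*√2)*0)*(-3) = 0*(-3) = 0)
j(K, E) = -6 (j(K, E) = 0 - 6 = -6)
j(n(-4, -3), -5) + 73*1291 = -6 + 73*1291 = -6 + 94243 = 94237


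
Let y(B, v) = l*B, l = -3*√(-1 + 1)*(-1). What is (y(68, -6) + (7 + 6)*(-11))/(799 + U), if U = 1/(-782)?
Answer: -111826/624817 ≈ -0.17897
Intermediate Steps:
U = -1/782 ≈ -0.0012788
l = 0 (l = -3*√0*(-1) = -3*0*(-1) = 0*(-1) = 0)
y(B, v) = 0 (y(B, v) = 0*B = 0)
(y(68, -6) + (7 + 6)*(-11))/(799 + U) = (0 + (7 + 6)*(-11))/(799 - 1/782) = (0 + 13*(-11))/(624817/782) = (0 - 143)*(782/624817) = -143*782/624817 = -111826/624817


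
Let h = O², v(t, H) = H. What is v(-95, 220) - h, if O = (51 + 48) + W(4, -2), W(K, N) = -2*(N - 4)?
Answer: -12101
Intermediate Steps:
W(K, N) = 8 - 2*N (W(K, N) = -2*(-4 + N) = 8 - 2*N)
O = 111 (O = (51 + 48) + (8 - 2*(-2)) = 99 + (8 + 4) = 99 + 12 = 111)
h = 12321 (h = 111² = 12321)
v(-95, 220) - h = 220 - 1*12321 = 220 - 12321 = -12101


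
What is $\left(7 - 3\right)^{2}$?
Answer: $16$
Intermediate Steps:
$\left(7 - 3\right)^{2} = 4^{2} = 16$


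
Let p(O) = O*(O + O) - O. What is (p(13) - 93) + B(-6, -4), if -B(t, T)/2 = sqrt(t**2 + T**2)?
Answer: 232 - 4*sqrt(13) ≈ 217.58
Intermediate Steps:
p(O) = -O + 2*O**2 (p(O) = O*(2*O) - O = 2*O**2 - O = -O + 2*O**2)
B(t, T) = -2*sqrt(T**2 + t**2) (B(t, T) = -2*sqrt(t**2 + T**2) = -2*sqrt(T**2 + t**2))
(p(13) - 93) + B(-6, -4) = (13*(-1 + 2*13) - 93) - 2*sqrt((-4)**2 + (-6)**2) = (13*(-1 + 26) - 93) - 2*sqrt(16 + 36) = (13*25 - 93) - 4*sqrt(13) = (325 - 93) - 4*sqrt(13) = 232 - 4*sqrt(13)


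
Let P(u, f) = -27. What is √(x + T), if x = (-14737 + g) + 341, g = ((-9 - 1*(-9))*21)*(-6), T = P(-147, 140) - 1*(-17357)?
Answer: 3*√326 ≈ 54.166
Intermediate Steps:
T = 17330 (T = -27 - 1*(-17357) = -27 + 17357 = 17330)
g = 0 (g = ((-9 + 9)*21)*(-6) = (0*21)*(-6) = 0*(-6) = 0)
x = -14396 (x = (-14737 + 0) + 341 = -14737 + 341 = -14396)
√(x + T) = √(-14396 + 17330) = √2934 = 3*√326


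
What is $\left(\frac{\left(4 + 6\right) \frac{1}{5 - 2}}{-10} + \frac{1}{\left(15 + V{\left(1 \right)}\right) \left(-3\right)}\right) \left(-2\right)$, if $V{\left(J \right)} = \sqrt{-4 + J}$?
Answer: $\frac{27}{38} - \frac{i \sqrt{3}}{342} \approx 0.71053 - 0.0050645 i$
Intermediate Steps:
$\left(\frac{\left(4 + 6\right) \frac{1}{5 - 2}}{-10} + \frac{1}{\left(15 + V{\left(1 \right)}\right) \left(-3\right)}\right) \left(-2\right) = \left(\frac{\left(4 + 6\right) \frac{1}{5 - 2}}{-10} + \frac{1}{\left(15 + \sqrt{-4 + 1}\right) \left(-3\right)}\right) \left(-2\right) = \left(\frac{10}{3} \left(- \frac{1}{10}\right) + \frac{1}{15 + \sqrt{-3}} \left(- \frac{1}{3}\right)\right) \left(-2\right) = \left(10 \cdot \frac{1}{3} \left(- \frac{1}{10}\right) + \frac{1}{15 + i \sqrt{3}} \left(- \frac{1}{3}\right)\right) \left(-2\right) = \left(\frac{10}{3} \left(- \frac{1}{10}\right) - \frac{1}{3 \left(15 + i \sqrt{3}\right)}\right) \left(-2\right) = \left(- \frac{1}{3} - \frac{1}{3 \left(15 + i \sqrt{3}\right)}\right) \left(-2\right) = \frac{2}{3} + \frac{2}{3 \left(15 + i \sqrt{3}\right)}$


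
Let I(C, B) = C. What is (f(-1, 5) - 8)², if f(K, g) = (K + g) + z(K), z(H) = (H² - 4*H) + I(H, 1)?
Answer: 0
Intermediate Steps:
z(H) = H² - 3*H (z(H) = (H² - 4*H) + H = H² - 3*H)
f(K, g) = K + g + K*(-3 + K) (f(K, g) = (K + g) + K*(-3 + K) = K + g + K*(-3 + K))
(f(-1, 5) - 8)² = ((5 + (-1)² - 2*(-1)) - 8)² = ((5 + 1 + 2) - 8)² = (8 - 8)² = 0² = 0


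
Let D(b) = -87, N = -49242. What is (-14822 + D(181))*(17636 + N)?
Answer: 471213854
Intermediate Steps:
(-14822 + D(181))*(17636 + N) = (-14822 - 87)*(17636 - 49242) = -14909*(-31606) = 471213854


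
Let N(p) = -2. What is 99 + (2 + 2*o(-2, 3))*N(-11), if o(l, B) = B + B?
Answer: 71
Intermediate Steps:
o(l, B) = 2*B
99 + (2 + 2*o(-2, 3))*N(-11) = 99 + (2 + 2*(2*3))*(-2) = 99 + (2 + 2*6)*(-2) = 99 + (2 + 12)*(-2) = 99 + 14*(-2) = 99 - 28 = 71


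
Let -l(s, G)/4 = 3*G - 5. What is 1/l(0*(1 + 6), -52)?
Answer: 1/644 ≈ 0.0015528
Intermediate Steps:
l(s, G) = 20 - 12*G (l(s, G) = -4*(3*G - 5) = -4*(-5 + 3*G) = 20 - 12*G)
1/l(0*(1 + 6), -52) = 1/(20 - 12*(-52)) = 1/(20 + 624) = 1/644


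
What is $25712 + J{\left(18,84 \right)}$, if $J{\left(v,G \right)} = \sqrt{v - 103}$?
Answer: $25712 + i \sqrt{85} \approx 25712.0 + 9.2195 i$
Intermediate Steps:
$J{\left(v,G \right)} = \sqrt{-103 + v}$
$25712 + J{\left(18,84 \right)} = 25712 + \sqrt{-103 + 18} = 25712 + \sqrt{-85} = 25712 + i \sqrt{85}$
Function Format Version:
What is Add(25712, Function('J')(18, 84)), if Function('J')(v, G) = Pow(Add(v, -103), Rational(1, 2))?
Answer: Add(25712, Mul(I, Pow(85, Rational(1, 2)))) ≈ Add(25712., Mul(9.2195, I))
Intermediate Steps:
Function('J')(v, G) = Pow(Add(-103, v), Rational(1, 2))
Add(25712, Function('J')(18, 84)) = Add(25712, Pow(Add(-103, 18), Rational(1, 2))) = Add(25712, Pow(-85, Rational(1, 2))) = Add(25712, Mul(I, Pow(85, Rational(1, 2))))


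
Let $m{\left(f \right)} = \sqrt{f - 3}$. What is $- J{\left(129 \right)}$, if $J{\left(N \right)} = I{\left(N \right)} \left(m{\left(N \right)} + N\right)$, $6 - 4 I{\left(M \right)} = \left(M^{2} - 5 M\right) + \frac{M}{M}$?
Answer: $\frac{2062839}{4} + \frac{47973 \sqrt{14}}{4} \approx 5.6058 \cdot 10^{5}$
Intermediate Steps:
$I{\left(M \right)} = \frac{5}{4} - \frac{M^{2}}{4} + \frac{5 M}{4}$ ($I{\left(M \right)} = \frac{3}{2} - \frac{\left(M^{2} - 5 M\right) + \frac{M}{M}}{4} = \frac{3}{2} - \frac{\left(M^{2} - 5 M\right) + 1}{4} = \frac{3}{2} - \frac{1 + M^{2} - 5 M}{4} = \frac{3}{2} - \left(\frac{1}{4} - \frac{5 M}{4} + \frac{M^{2}}{4}\right) = \frac{5}{4} - \frac{M^{2}}{4} + \frac{5 M}{4}$)
$m{\left(f \right)} = \sqrt{-3 + f}$
$J{\left(N \right)} = \left(N + \sqrt{-3 + N}\right) \left(\frac{5}{4} - \frac{N^{2}}{4} + \frac{5 N}{4}\right)$ ($J{\left(N \right)} = \left(\frac{5}{4} - \frac{N^{2}}{4} + \frac{5 N}{4}\right) \left(\sqrt{-3 + N} + N\right) = \left(\frac{5}{4} - \frac{N^{2}}{4} + \frac{5 N}{4}\right) \left(N + \sqrt{-3 + N}\right) = \left(N + \sqrt{-3 + N}\right) \left(\frac{5}{4} - \frac{N^{2}}{4} + \frac{5 N}{4}\right)$)
$- J{\left(129 \right)} = - \frac{\left(129 + \sqrt{-3 + 129}\right) \left(5 - 129^{2} + 5 \cdot 129\right)}{4} = - \frac{\left(129 + \sqrt{126}\right) \left(5 - 16641 + 645\right)}{4} = - \frac{\left(129 + 3 \sqrt{14}\right) \left(5 - 16641 + 645\right)}{4} = - \frac{\left(129 + 3 \sqrt{14}\right) \left(-15991\right)}{4} = - (- \frac{2062839}{4} - \frac{47973 \sqrt{14}}{4}) = \frac{2062839}{4} + \frac{47973 \sqrt{14}}{4}$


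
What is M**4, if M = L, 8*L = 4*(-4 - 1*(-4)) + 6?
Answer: 81/256 ≈ 0.31641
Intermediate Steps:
L = 3/4 (L = (4*(-4 - 1*(-4)) + 6)/8 = (4*(-4 + 4) + 6)/8 = (4*0 + 6)/8 = (0 + 6)/8 = (1/8)*6 = 3/4 ≈ 0.75000)
M = 3/4 ≈ 0.75000
M**4 = (3/4)**4 = 81/256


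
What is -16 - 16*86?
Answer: -1392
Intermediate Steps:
-16 - 16*86 = -16 - 1376 = -1392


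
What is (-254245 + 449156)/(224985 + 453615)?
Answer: 194911/678600 ≈ 0.28723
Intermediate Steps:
(-254245 + 449156)/(224985 + 453615) = 194911/678600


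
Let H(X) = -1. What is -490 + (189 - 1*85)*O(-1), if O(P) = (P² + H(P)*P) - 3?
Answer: -594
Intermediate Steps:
O(P) = -3 + P² - P (O(P) = (P² - P) - 3 = -3 + P² - P)
-490 + (189 - 1*85)*O(-1) = -490 + (189 - 1*85)*(-3 + (-1)² - 1*(-1)) = -490 + (189 - 85)*(-3 + 1 + 1) = -490 + 104*(-1) = -490 - 104 = -594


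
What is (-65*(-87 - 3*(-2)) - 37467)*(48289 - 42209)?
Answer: -195788160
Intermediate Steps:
(-65*(-87 - 3*(-2)) - 37467)*(48289 - 42209) = (-65*(-87 + 6) - 37467)*6080 = (-65*(-81) - 37467)*6080 = (5265 - 37467)*6080 = -32202*6080 = -195788160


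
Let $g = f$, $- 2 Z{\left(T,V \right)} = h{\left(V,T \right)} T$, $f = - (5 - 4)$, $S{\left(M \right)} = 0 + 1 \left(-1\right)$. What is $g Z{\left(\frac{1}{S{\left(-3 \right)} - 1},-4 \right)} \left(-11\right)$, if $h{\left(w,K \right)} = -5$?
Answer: $- \frac{55}{4} \approx -13.75$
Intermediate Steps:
$S{\left(M \right)} = -1$ ($S{\left(M \right)} = 0 - 1 = -1$)
$f = -1$ ($f = \left(-1\right) 1 = -1$)
$Z{\left(T,V \right)} = \frac{5 T}{2}$ ($Z{\left(T,V \right)} = - \frac{\left(-5\right) T}{2} = \frac{5 T}{2}$)
$g = -1$
$g Z{\left(\frac{1}{S{\left(-3 \right)} - 1},-4 \right)} \left(-11\right) = - \frac{5}{2 \left(-1 - 1\right)} \left(-11\right) = - \frac{5}{2 \left(-2\right)} \left(-11\right) = - \frac{5 \left(-1\right)}{2 \cdot 2} \left(-11\right) = \left(-1\right) \left(- \frac{5}{4}\right) \left(-11\right) = \frac{5}{4} \left(-11\right) = - \frac{55}{4}$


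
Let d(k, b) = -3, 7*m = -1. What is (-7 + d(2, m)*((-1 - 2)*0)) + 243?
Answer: 236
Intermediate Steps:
m = -1/7 (m = (1/7)*(-1) = -1/7 ≈ -0.14286)
(-7 + d(2, m)*((-1 - 2)*0)) + 243 = (-7 - 3*(-1 - 2)*0) + 243 = (-7 - (-9)*0) + 243 = (-7 - 3*0) + 243 = (-7 + 0) + 243 = -7 + 243 = 236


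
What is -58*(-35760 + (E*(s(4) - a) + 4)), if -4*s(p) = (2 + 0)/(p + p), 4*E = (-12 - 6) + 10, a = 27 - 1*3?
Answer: 8284227/4 ≈ 2.0711e+6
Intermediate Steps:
a = 24 (a = 27 - 3 = 24)
E = -2 (E = ((-12 - 6) + 10)/4 = (-18 + 10)/4 = (¼)*(-8) = -2)
s(p) = -1/(4*p) (s(p) = -(2 + 0)/(4*(p + p)) = -1/(2*(2*p)) = -1/(2*p)/2 = -1/(4*p))
-58*(-35760 + (E*(s(4) - a) + 4)) = -58*(-35760 + (-2*(-¼/4 - 1*24) + 4)) = -58*(-35760 + (-2*(-¼*¼ - 24) + 4)) = -58*(-35760 + (-2*(-1/16 - 24) + 4)) = -58*(-35760 + (-2*(-385/16) + 4)) = -58*(-35760 + (385/8 + 4)) = -58*(-35760 + 417/8) = -58*(-285663/8) = 8284227/4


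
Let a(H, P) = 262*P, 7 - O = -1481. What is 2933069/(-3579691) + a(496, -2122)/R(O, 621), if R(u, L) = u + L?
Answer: -1996365169645/7549568319 ≈ -264.43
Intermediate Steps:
O = 1488 (O = 7 - 1*(-1481) = 7 + 1481 = 1488)
R(u, L) = L + u
2933069/(-3579691) + a(496, -2122)/R(O, 621) = 2933069/(-3579691) + (262*(-2122))/(621 + 1488) = 2933069*(-1/3579691) - 555964/2109 = -2933069/3579691 - 555964*1/2109 = -2933069/3579691 - 555964/2109 = -1996365169645/7549568319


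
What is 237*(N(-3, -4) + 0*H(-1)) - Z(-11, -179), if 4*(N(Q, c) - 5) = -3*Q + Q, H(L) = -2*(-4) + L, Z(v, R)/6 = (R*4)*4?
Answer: 37449/2 ≈ 18725.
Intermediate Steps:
Z(v, R) = 96*R (Z(v, R) = 6*((R*4)*4) = 6*((4*R)*4) = 6*(16*R) = 96*R)
H(L) = 8 + L
N(Q, c) = 5 - Q/2 (N(Q, c) = 5 + (-3*Q + Q)/4 = 5 + (-2*Q)/4 = 5 - Q/2)
237*(N(-3, -4) + 0*H(-1)) - Z(-11, -179) = 237*((5 - 1/2*(-3)) + 0*(8 - 1)) - 96*(-179) = 237*((5 + 3/2) + 0*7) - 1*(-17184) = 237*(13/2 + 0) + 17184 = 237*(13/2) + 17184 = 3081/2 + 17184 = 37449/2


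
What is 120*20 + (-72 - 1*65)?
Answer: 2263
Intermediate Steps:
120*20 + (-72 - 1*65) = 2400 + (-72 - 65) = 2400 - 137 = 2263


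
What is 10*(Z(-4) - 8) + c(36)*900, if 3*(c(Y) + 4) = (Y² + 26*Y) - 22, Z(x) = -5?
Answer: 659270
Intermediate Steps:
c(Y) = -34/3 + Y²/3 + 26*Y/3 (c(Y) = -4 + ((Y² + 26*Y) - 22)/3 = -4 + (-22 + Y² + 26*Y)/3 = -4 + (-22/3 + Y²/3 + 26*Y/3) = -34/3 + Y²/3 + 26*Y/3)
10*(Z(-4) - 8) + c(36)*900 = 10*(-5 - 8) + (-34/3 + (⅓)*36² + (26/3)*36)*900 = 10*(-13) + (-34/3 + (⅓)*1296 + 312)*900 = -130 + (-34/3 + 432 + 312)*900 = -130 + (2198/3)*900 = -130 + 659400 = 659270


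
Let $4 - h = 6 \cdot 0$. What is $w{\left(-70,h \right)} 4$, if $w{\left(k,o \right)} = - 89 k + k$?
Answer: $24640$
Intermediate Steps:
$h = 4$ ($h = 4 - 6 \cdot 0 = 4 - 0 = 4 + 0 = 4$)
$w{\left(k,o \right)} = - 88 k$
$w{\left(-70,h \right)} 4 = \left(-88\right) \left(-70\right) 4 = 6160 \cdot 4 = 24640$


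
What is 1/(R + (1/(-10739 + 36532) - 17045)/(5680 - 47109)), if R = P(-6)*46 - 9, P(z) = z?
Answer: -1068578197/304105144461 ≈ -0.0035138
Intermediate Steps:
R = -285 (R = -6*46 - 9 = -276 - 9 = -285)
1/(R + (1/(-10739 + 36532) - 17045)/(5680 - 47109)) = 1/(-285 + (1/(-10739 + 36532) - 17045)/(5680 - 47109)) = 1/(-285 + (1/25793 - 17045)/(-41429)) = 1/(-285 + (1/25793 - 17045)*(-1/41429)) = 1/(-285 - 439641684/25793*(-1/41429)) = 1/(-285 + 439641684/1068578197) = 1/(-304105144461/1068578197) = -1068578197/304105144461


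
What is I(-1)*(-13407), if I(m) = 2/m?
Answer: 26814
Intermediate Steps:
I(-1)*(-13407) = (2/(-1))*(-13407) = (2*(-1))*(-13407) = -2*(-13407) = 26814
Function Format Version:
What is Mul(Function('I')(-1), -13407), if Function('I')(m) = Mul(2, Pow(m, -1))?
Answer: 26814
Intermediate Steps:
Mul(Function('I')(-1), -13407) = Mul(Mul(2, Pow(-1, -1)), -13407) = Mul(Mul(2, -1), -13407) = Mul(-2, -13407) = 26814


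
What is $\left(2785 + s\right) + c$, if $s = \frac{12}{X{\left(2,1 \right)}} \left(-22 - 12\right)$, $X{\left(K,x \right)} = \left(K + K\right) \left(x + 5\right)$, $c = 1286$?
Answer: $4054$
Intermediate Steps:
$X{\left(K,x \right)} = 2 K \left(5 + x\right)$
$s = -17$ ($s = \frac{12}{2 \cdot 2 \left(5 + 1\right)} \left(-22 - 12\right) = \frac{12}{2 \cdot 2 \cdot 6} \left(-22 - 12\right) = \frac{12}{24} \left(-34\right) = 12 \cdot \frac{1}{24} \left(-34\right) = \frac{1}{2} \left(-34\right) = -17$)
$\left(2785 + s\right) + c = \left(2785 - 17\right) + 1286 = 2768 + 1286 = 4054$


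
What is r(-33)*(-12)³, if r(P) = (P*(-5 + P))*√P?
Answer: -2166912*I*√33 ≈ -1.2448e+7*I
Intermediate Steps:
r(P) = P^(3/2)*(-5 + P)
r(-33)*(-12)³ = ((-33)^(3/2)*(-5 - 33))*(-12)³ = (-33*I*√33*(-38))*(-1728) = (1254*I*√33)*(-1728) = -2166912*I*√33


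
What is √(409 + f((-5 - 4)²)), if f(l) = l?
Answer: 7*√10 ≈ 22.136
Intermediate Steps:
√(409 + f((-5 - 4)²)) = √(409 + (-5 - 4)²) = √(409 + (-9)²) = √(409 + 81) = √490 = 7*√10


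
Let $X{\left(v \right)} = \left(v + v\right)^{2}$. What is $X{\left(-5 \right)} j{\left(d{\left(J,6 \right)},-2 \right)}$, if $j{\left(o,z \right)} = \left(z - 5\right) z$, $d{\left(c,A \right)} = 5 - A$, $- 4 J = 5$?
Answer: $1400$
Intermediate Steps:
$J = - \frac{5}{4}$ ($J = \left(- \frac{1}{4}\right) 5 = - \frac{5}{4} \approx -1.25$)
$j{\left(o,z \right)} = z \left(-5 + z\right)$ ($j{\left(o,z \right)} = \left(-5 + z\right) z = z \left(-5 + z\right)$)
$X{\left(v \right)} = 4 v^{2}$ ($X{\left(v \right)} = \left(2 v\right)^{2} = 4 v^{2}$)
$X{\left(-5 \right)} j{\left(d{\left(J,6 \right)},-2 \right)} = 4 \left(-5\right)^{2} \left(- 2 \left(-5 - 2\right)\right) = 4 \cdot 25 \left(\left(-2\right) \left(-7\right)\right) = 100 \cdot 14 = 1400$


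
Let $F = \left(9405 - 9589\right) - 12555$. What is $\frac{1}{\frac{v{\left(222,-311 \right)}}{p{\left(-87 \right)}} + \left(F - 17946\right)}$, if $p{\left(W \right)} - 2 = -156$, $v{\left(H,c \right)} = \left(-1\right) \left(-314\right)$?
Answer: $- \frac{77}{2362902} \approx -3.2587 \cdot 10^{-5}$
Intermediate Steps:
$v{\left(H,c \right)} = 314$
$p{\left(W \right)} = -154$ ($p{\left(W \right)} = 2 - 156 = -154$)
$F = -12739$ ($F = -184 - 12555 = -12739$)
$\frac{1}{\frac{v{\left(222,-311 \right)}}{p{\left(-87 \right)}} + \left(F - 17946\right)} = \frac{1}{\frac{314}{-154} - 30685} = \frac{1}{314 \left(- \frac{1}{154}\right) - 30685} = \frac{1}{- \frac{157}{77} - 30685} = \frac{1}{- \frac{2362902}{77}} = - \frac{77}{2362902}$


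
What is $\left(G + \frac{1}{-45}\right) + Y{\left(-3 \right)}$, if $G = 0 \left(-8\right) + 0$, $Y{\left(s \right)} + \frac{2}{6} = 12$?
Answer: $\frac{524}{45} \approx 11.644$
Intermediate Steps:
$Y{\left(s \right)} = \frac{35}{3}$ ($Y{\left(s \right)} = - \frac{1}{3} + 12 = \frac{35}{3}$)
$G = 0$ ($G = 0 + 0 = 0$)
$\left(G + \frac{1}{-45}\right) + Y{\left(-3 \right)} = \left(0 + \frac{1}{-45}\right) + \frac{35}{3} = \left(0 - \frac{1}{45}\right) + \frac{35}{3} = - \frac{1}{45} + \frac{35}{3} = \frac{524}{45}$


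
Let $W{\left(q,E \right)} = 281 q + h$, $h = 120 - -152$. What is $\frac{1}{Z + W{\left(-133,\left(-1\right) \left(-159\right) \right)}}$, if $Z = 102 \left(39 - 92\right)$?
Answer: $- \frac{1}{42507} \approx -2.3526 \cdot 10^{-5}$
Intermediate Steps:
$Z = -5406$ ($Z = 102 \left(-53\right) = -5406$)
$h = 272$ ($h = 120 + 152 = 272$)
$W{\left(q,E \right)} = 272 + 281 q$ ($W{\left(q,E \right)} = 281 q + 272 = 272 + 281 q$)
$\frac{1}{Z + W{\left(-133,\left(-1\right) \left(-159\right) \right)}} = \frac{1}{-5406 + \left(272 + 281 \left(-133\right)\right)} = \frac{1}{-5406 + \left(272 - 37373\right)} = \frac{1}{-5406 - 37101} = \frac{1}{-42507} = - \frac{1}{42507}$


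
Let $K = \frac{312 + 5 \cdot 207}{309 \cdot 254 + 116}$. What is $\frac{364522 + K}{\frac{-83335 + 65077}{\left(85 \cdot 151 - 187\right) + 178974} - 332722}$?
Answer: $- \frac{915064020857767}{835236293071314} \approx -1.0956$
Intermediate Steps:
$K = \frac{1347}{78602}$ ($K = \frac{312 + 1035}{78486 + 116} = \frac{1347}{78602} \approx 0.017137$)
$\frac{364522 + K}{\frac{-83335 + 65077}{\left(85 \cdot 151 - 187\right) + 178974} - 332722} = \frac{364522 + \frac{1347}{78602}}{\frac{-83335 + 65077}{\left(85 \cdot 151 - 187\right) + 178974} - 332722} = \frac{28652159591}{78602 \left(- \frac{18258}{\left(12835 - 187\right) + 178974} - 332722\right)} = \frac{28652159591}{78602 \left(- \frac{18258}{12648 + 178974} - 332722\right)} = \frac{28652159591}{78602 \left(- \frac{18258}{191622} - 332722\right)} = \frac{28652159591}{78602 \left(\left(-18258\right) \frac{1}{191622} - 332722\right)} = \frac{28652159591}{78602 \left(- \frac{3043}{31937} - 332722\right)} = \frac{28652159591}{78602 \left(- \frac{10626145557}{31937}\right)} = \frac{28652159591}{78602} \left(- \frac{31937}{10626145557}\right) = - \frac{915064020857767}{835236293071314}$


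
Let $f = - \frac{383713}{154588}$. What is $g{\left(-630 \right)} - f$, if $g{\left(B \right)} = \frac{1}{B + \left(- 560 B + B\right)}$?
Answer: $\frac{1204380559}{485213085} \approx 2.4822$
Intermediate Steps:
$g{\left(B \right)} = - \frac{1}{558 B}$ ($g{\left(B \right)} = \frac{1}{B - 559 B} = \frac{1}{\left(-558\right) B} = - \frac{1}{558 B}$)
$f = - \frac{383713}{154588}$ ($f = \left(-383713\right) \frac{1}{154588} = - \frac{383713}{154588} \approx -2.4822$)
$g{\left(-630 \right)} - f = - \frac{1}{558 \left(-630\right)} - - \frac{383713}{154588} = \left(- \frac{1}{558}\right) \left(- \frac{1}{630}\right) + \frac{383713}{154588} = \frac{1}{351540} + \frac{383713}{154588} = \frac{1204380559}{485213085}$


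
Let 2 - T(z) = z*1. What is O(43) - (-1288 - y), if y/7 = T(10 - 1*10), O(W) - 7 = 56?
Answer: 1365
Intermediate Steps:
O(W) = 63 (O(W) = 7 + 56 = 63)
T(z) = 2 - z
y = 14 (y = 7*(2 - (10 - 1*10)) = 7*(2 - (10 - 10)) = 7*(2 - 1*0) = 7*(2 + 0) = 7*2 = 14)
O(43) - (-1288 - y) = 63 - (-1288 - 1*14) = 63 - (-1288 - 14) = 63 - 1*(-1302) = 63 + 1302 = 1365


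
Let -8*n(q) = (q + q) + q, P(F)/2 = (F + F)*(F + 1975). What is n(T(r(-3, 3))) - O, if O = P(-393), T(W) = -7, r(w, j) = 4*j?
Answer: 19895253/8 ≈ 2.4869e+6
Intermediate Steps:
P(F) = 4*F*(1975 + F) (P(F) = 2*((F + F)*(F + 1975)) = 2*((2*F)*(1975 + F)) = 2*(2*F*(1975 + F)) = 4*F*(1975 + F))
O = -2486904 (O = 4*(-393)*(1975 - 393) = 4*(-393)*1582 = -2486904)
n(q) = -3*q/8 (n(q) = -((q + q) + q)/8 = -(2*q + q)/8 = -3*q/8)
n(T(r(-3, 3))) - O = -3/8*(-7) - 1*(-2486904) = 21/8 + 2486904 = 19895253/8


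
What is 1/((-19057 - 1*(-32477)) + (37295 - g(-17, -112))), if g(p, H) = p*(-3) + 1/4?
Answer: 4/202655 ≈ 1.9738e-5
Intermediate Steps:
g(p, H) = ¼ - 3*p (g(p, H) = -3*p + ¼ = ¼ - 3*p)
1/((-19057 - 1*(-32477)) + (37295 - g(-17, -112))) = 1/((-19057 - 1*(-32477)) + (37295 - (¼ - 3*(-17)))) = 1/((-19057 + 32477) + (37295 - (¼ + 51))) = 1/(13420 + (37295 - 1*205/4)) = 1/(13420 + (37295 - 205/4)) = 1/(13420 + 148975/4) = 1/(202655/4) = 4/202655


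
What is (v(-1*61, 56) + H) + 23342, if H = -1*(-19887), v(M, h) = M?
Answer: 43168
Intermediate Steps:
H = 19887
(v(-1*61, 56) + H) + 23342 = (-1*61 + 19887) + 23342 = (-61 + 19887) + 23342 = 19826 + 23342 = 43168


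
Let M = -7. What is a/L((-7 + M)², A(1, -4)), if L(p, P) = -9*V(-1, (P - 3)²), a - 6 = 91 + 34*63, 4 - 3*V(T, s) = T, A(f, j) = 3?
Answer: -2239/15 ≈ -149.27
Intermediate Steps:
V(T, s) = 4/3 - T/3
a = 2239 (a = 6 + (91 + 34*63) = 6 + (91 + 2142) = 6 + 2233 = 2239)
L(p, P) = -15 (L(p, P) = -9*(4/3 - ⅓*(-1)) = -9*(4/3 + ⅓) = -9*5/3 = -15)
a/L((-7 + M)², A(1, -4)) = 2239/(-15) = 2239*(-1/15) = -2239/15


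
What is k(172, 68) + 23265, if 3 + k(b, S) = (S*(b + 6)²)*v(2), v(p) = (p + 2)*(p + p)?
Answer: 34495454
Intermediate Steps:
v(p) = 2*p*(2 + p) (v(p) = (2 + p)*(2*p) = 2*p*(2 + p))
k(b, S) = -3 + 16*S*(6 + b)² (k(b, S) = -3 + (S*(b + 6)²)*(2*2*(2 + 2)) = -3 + (S*(6 + b)²)*(2*2*4) = -3 + (S*(6 + b)²)*16 = -3 + 16*S*(6 + b)²)
k(172, 68) + 23265 = (-3 + 16*68*(6 + 172)²) + 23265 = (-3 + 16*68*178²) + 23265 = (-3 + 16*68*31684) + 23265 = (-3 + 34472192) + 23265 = 34472189 + 23265 = 34495454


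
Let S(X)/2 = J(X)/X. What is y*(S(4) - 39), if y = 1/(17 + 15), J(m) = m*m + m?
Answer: -29/32 ≈ -0.90625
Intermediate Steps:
J(m) = m + m² (J(m) = m² + m = m + m²)
y = 1/32 ≈ 0.031250
S(X) = 2 + 2*X (S(X) = 2*((X*(1 + X))/X) = 2*(1 + X) = 2 + 2*X)
y*(S(4) - 39) = ((2 + 2*4) - 39)/32 = ((2 + 8) - 39)/32 = (10 - 39)/32 = (1/32)*(-29) = -29/32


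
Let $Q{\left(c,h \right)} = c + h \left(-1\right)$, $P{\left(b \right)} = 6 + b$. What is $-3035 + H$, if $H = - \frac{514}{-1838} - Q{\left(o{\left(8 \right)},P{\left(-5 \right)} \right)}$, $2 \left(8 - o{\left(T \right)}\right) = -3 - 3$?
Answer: $- \frac{2798098}{919} \approx -3044.7$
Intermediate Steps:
$o{\left(T \right)} = 11$ ($o{\left(T \right)} = 8 - \frac{-3 - 3}{2} = 8 - -3 = 8 + 3 = 11$)
$Q{\left(c,h \right)} = c - h$
$H = - \frac{8933}{919}$ ($H = - \frac{514}{-1838} - \left(11 - \left(6 - 5\right)\right) = \left(-514\right) \left(- \frac{1}{1838}\right) - \left(11 - 1\right) = \frac{257}{919} - \left(11 - 1\right) = \frac{257}{919} - 10 = - \frac{8933}{919} \approx -9.7204$)
$-3035 + H = -3035 - \frac{8933}{919} = - \frac{2798098}{919}$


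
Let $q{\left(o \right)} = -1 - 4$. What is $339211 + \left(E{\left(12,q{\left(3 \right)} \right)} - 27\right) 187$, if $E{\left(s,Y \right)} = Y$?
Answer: $333227$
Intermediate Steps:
$q{\left(o \right)} = -5$
$339211 + \left(E{\left(12,q{\left(3 \right)} \right)} - 27\right) 187 = 339211 + \left(-5 - 27\right) 187 = 339211 - 5984 = 333227$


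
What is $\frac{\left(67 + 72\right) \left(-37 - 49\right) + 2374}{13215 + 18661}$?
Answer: $- \frac{2395}{7969} \approx -0.30054$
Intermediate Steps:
$\frac{\left(67 + 72\right) \left(-37 - 49\right) + 2374}{13215 + 18661} = \frac{139 \left(-37 - 49\right) + 2374}{31876} = \left(139 \left(-86\right) + 2374\right) \frac{1}{31876} = \left(-11954 + 2374\right) \frac{1}{31876} = \left(-9580\right) \frac{1}{31876} = - \frac{2395}{7969}$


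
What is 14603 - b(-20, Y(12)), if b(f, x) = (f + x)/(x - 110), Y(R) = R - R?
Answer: 160631/11 ≈ 14603.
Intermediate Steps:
Y(R) = 0
b(f, x) = (f + x)/(-110 + x)
14603 - b(-20, Y(12)) = 14603 - (-20 + 0)/(-110 + 0) = 14603 - (-20)/(-110) = 14603 - (-1)*(-20)/110 = 14603 - 1*2/11 = 14603 - 2/11 = 160631/11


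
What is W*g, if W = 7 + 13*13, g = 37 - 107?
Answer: -12320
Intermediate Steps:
g = -70
W = 176 (W = 7 + 169 = 176)
W*g = 176*(-70) = -12320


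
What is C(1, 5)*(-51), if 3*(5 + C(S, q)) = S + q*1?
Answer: 153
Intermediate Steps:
C(S, q) = -5 + S/3 + q/3 (C(S, q) = -5 + (S + q*1)/3 = -5 + (S + q)/3 = -5 + (S/3 + q/3) = -5 + S/3 + q/3)
C(1, 5)*(-51) = (-5 + (1/3)*1 + (1/3)*5)*(-51) = (-5 + 1/3 + 5/3)*(-51) = -3*(-51) = 153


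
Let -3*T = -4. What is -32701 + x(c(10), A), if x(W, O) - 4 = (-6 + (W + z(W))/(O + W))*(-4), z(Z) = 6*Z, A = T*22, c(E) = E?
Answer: -1928127/59 ≈ -32680.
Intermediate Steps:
T = 4/3 (T = -1/3*(-4) = 4/3 ≈ 1.3333)
A = 88/3 (A = (4/3)*22 = 88/3 ≈ 29.333)
x(W, O) = 28 - 28*W/(O + W) (x(W, O) = 4 + (-6 + (W + 6*W)/(O + W))*(-4) = 4 + (-6 + (7*W)/(O + W))*(-4) = 4 + (-6 + 7*W/(O + W))*(-4) = 4 + (24 - 28*W/(O + W)) = 28 - 28*W/(O + W))
-32701 + x(c(10), A) = -32701 + 28*(88/3)/(88/3 + 10) = -32701 + 28*(88/3)/(118/3) = -32701 + 28*(88/3)*(3/118) = -32701 + 1232/59 = -1928127/59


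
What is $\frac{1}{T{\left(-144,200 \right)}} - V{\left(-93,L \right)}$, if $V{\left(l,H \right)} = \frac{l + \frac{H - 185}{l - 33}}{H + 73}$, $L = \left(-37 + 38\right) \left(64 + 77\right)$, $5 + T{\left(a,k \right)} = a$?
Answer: $\frac{856231}{2008818} \approx 0.42624$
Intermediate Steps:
$T{\left(a,k \right)} = -5 + a$
$L = 141$ ($L = 1 \cdot 141 = 141$)
$V{\left(l,H \right)} = \frac{l + \frac{-185 + H}{-33 + l}}{73 + H}$
$\frac{1}{T{\left(-144,200 \right)}} - V{\left(-93,L \right)} = \frac{1}{-5 - 144} - \frac{-185 + 141 + \left(-93\right)^{2} - -3069}{-2409 - 4653 + 73 \left(-93\right) + 141 \left(-93\right)} = \frac{1}{-149} - \frac{-185 + 141 + 8649 + 3069}{-2409 - 4653 - 6789 - 13113} = - \frac{1}{149} - \frac{1}{-26964} \cdot 11674 = - \frac{1}{149} - \left(- \frac{1}{26964}\right) 11674 = - \frac{1}{149} - - \frac{5837}{13482} = - \frac{1}{149} + \frac{5837}{13482} = \frac{856231}{2008818}$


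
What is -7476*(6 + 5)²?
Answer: -904596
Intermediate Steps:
-7476*(6 + 5)² = -7476*11² = -7476*121 = -904596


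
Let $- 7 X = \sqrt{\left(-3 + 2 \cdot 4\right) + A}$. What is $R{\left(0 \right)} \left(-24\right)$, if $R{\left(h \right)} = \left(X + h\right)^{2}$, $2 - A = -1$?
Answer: $- \frac{192}{49} \approx -3.9184$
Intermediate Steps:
$A = 3$ ($A = 2 - -1 = 2 + 1 = 3$)
$X = - \frac{2 \sqrt{2}}{7}$ ($X = - \frac{\sqrt{\left(-3 + 2 \cdot 4\right) + 3}}{7} = - \frac{\sqrt{\left(-3 + 8\right) + 3}}{7} = - \frac{\sqrt{5 + 3}}{7} = - \frac{\sqrt{8}}{7} = - \frac{2 \sqrt{2}}{7} \approx -0.40406$)
$R{\left(h \right)} = \left(h - \frac{2 \sqrt{2}}{7}\right)^{2}$ ($R{\left(h \right)} = \left(- \frac{2 \sqrt{2}}{7} + h\right)^{2} = \left(h - \frac{2 \sqrt{2}}{7}\right)^{2}$)
$R{\left(0 \right)} \left(-24\right) = \frac{\left(- 2 \sqrt{2} + 7 \cdot 0\right)^{2}}{49} \left(-24\right) = \frac{\left(- 2 \sqrt{2} + 0\right)^{2}}{49} \left(-24\right) = \frac{\left(- 2 \sqrt{2}\right)^{2}}{49} \left(-24\right) = \frac{1}{49} \cdot 8 \left(-24\right) = \frac{8}{49} \left(-24\right) = - \frac{192}{49}$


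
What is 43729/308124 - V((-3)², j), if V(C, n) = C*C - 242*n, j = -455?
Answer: -33952447955/308124 ≈ -1.1019e+5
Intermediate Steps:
V(C, n) = C² - 242*n
43729/308124 - V((-3)², j) = 43729/308124 - (((-3)²)² - 242*(-455)) = 43729*(1/308124) - (9² + 110110) = 43729/308124 - (81 + 110110) = 43729/308124 - 1*110191 = 43729/308124 - 110191 = -33952447955/308124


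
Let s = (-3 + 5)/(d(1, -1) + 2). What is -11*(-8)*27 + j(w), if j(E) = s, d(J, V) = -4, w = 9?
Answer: 2375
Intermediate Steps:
s = -1 (s = (-3 + 5)/(-4 + 2) = 2/(-2) = 2*(-½) = -1)
j(E) = -1
-11*(-8)*27 + j(w) = -11*(-8)*27 - 1 = 88*27 - 1 = 2376 - 1 = 2375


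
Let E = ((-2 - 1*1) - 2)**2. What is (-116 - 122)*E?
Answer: -5950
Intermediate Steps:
E = 25 (E = ((-2 - 1) - 2)**2 = (-3 - 2)**2 = (-5)**2 = 25)
(-116 - 122)*E = (-116 - 122)*25 = -238*25 = -5950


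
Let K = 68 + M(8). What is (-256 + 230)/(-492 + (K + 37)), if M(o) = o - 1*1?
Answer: 13/190 ≈ 0.068421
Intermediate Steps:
M(o) = -1 + o (M(o) = o - 1 = -1 + o)
K = 75 (K = 68 + (-1 + 8) = 68 + 7 = 75)
(-256 + 230)/(-492 + (K + 37)) = (-256 + 230)/(-492 + (75 + 37)) = -26/(-492 + 112) = -26/(-380) = -26*(-1/380) = 13/190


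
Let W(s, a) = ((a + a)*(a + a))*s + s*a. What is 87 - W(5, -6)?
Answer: -603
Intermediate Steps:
W(s, a) = a*s + 4*s*a² (W(s, a) = ((2*a)*(2*a))*s + a*s = (4*a²)*s + a*s = 4*s*a² + a*s = a*s + 4*s*a²)
87 - W(5, -6) = 87 - (-6)*5*(1 + 4*(-6)) = 87 - (-6)*5*(1 - 24) = 87 - (-6)*5*(-23) = 87 - 1*690 = 87 - 690 = -603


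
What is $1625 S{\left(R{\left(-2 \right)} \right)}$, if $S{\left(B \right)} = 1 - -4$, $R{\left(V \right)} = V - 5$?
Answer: $8125$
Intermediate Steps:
$R{\left(V \right)} = -5 + V$
$S{\left(B \right)} = 5$ ($S{\left(B \right)} = 1 + 4 = 5$)
$1625 S{\left(R{\left(-2 \right)} \right)} = 1625 \cdot 5 = 8125$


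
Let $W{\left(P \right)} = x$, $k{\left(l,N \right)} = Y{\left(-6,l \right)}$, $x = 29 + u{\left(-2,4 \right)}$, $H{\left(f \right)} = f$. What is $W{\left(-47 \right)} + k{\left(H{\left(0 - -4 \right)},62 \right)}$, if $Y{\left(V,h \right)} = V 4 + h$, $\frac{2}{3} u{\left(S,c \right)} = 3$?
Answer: $\frac{27}{2} \approx 13.5$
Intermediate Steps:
$u{\left(S,c \right)} = \frac{9}{2}$ ($u{\left(S,c \right)} = \frac{3}{2} \cdot 3 = \frac{9}{2}$)
$Y{\left(V,h \right)} = h + 4 V$ ($Y{\left(V,h \right)} = 4 V + h = h + 4 V$)
$x = \frac{67}{2}$ ($x = 29 + \frac{9}{2} = \frac{67}{2} \approx 33.5$)
$k{\left(l,N \right)} = -24 + l$ ($k{\left(l,N \right)} = l + 4 \left(-6\right) = l - 24 = -24 + l$)
$W{\left(P \right)} = \frac{67}{2}$
$W{\left(-47 \right)} + k{\left(H{\left(0 - -4 \right)},62 \right)} = \frac{67}{2} + \left(-24 + \left(0 - -4\right)\right) = \frac{67}{2} + \left(-24 + \left(0 + 4\right)\right) = \frac{67}{2} + \left(-24 + 4\right) = \frac{67}{2} - 20 = \frac{27}{2}$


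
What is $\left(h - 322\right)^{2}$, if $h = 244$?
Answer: $6084$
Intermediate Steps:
$\left(h - 322\right)^{2} = \left(244 - 322\right)^{2} = \left(-78\right)^{2} = 6084$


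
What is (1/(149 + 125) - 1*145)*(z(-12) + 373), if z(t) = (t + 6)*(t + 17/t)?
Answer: -36034203/548 ≈ -65756.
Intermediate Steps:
z(t) = (6 + t)*(t + 17/t)
(1/(149 + 125) - 1*145)*(z(-12) + 373) = (1/(149 + 125) - 1*145)*((17 + (-12)**2 + 6*(-12) + 102/(-12)) + 373) = (1/274 - 145)*((17 + 144 - 72 + 102*(-1/12)) + 373) = (1/274 - 145)*((17 + 144 - 72 - 17/2) + 373) = -39729*(161/2 + 373)/274 = -39729/274*907/2 = -36034203/548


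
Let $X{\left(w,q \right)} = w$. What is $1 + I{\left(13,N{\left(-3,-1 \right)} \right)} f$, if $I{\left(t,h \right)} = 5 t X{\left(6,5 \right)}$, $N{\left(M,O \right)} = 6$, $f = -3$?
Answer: $-1169$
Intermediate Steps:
$I{\left(t,h \right)} = 30 t$ ($I{\left(t,h \right)} = 5 t 6 = 30 t$)
$1 + I{\left(13,N{\left(-3,-1 \right)} \right)} f = 1 + 30 \cdot 13 \left(-3\right) = 1 + 390 \left(-3\right) = 1 - 1170 = -1169$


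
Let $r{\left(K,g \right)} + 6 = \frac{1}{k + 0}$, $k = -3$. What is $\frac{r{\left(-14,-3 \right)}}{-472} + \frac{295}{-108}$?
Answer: $- \frac{34639}{12744} \approx -2.7181$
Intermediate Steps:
$r{\left(K,g \right)} = - \frac{19}{3}$ ($r{\left(K,g \right)} = -6 + \frac{1}{-3 + 0} = -6 + \frac{1}{-3} = -6 - \frac{1}{3} = - \frac{19}{3}$)
$\frac{r{\left(-14,-3 \right)}}{-472} + \frac{295}{-108} = - \frac{19}{3 \left(-472\right)} + \frac{295}{-108} = \left(- \frac{19}{3}\right) \left(- \frac{1}{472}\right) + 295 \left(- \frac{1}{108}\right) = \frac{19}{1416} - \frac{295}{108} = - \frac{34639}{12744}$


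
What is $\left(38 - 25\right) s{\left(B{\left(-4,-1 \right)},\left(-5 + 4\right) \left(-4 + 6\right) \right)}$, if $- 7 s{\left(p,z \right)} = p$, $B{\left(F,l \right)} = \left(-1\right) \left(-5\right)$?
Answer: $- \frac{65}{7} \approx -9.2857$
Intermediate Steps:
$B{\left(F,l \right)} = 5$
$s{\left(p,z \right)} = - \frac{p}{7}$
$\left(38 - 25\right) s{\left(B{\left(-4,-1 \right)},\left(-5 + 4\right) \left(-4 + 6\right) \right)} = \left(38 - 25\right) \left(\left(- \frac{1}{7}\right) 5\right) = 13 \left(- \frac{5}{7}\right) = - \frac{65}{7}$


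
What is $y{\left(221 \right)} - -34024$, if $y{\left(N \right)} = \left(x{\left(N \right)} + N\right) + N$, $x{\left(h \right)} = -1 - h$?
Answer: $34244$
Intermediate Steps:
$y{\left(N \right)} = -1 + N$ ($y{\left(N \right)} = \left(\left(-1 - N\right) + N\right) + N = -1 + N$)
$y{\left(221 \right)} - -34024 = \left(-1 + 221\right) - -34024 = 220 + 34024 = 34244$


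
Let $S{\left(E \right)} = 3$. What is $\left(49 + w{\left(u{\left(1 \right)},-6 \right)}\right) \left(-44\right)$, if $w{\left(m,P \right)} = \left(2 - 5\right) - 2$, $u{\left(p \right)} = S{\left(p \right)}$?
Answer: $-1936$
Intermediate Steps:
$u{\left(p \right)} = 3$
$w{\left(m,P \right)} = -5$ ($w{\left(m,P \right)} = -3 - 2 = -5$)
$\left(49 + w{\left(u{\left(1 \right)},-6 \right)}\right) \left(-44\right) = \left(49 - 5\right) \left(-44\right) = 44 \left(-44\right) = -1936$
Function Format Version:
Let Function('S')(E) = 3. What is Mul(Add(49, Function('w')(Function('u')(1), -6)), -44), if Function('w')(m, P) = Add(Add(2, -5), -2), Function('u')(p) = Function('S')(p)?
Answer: -1936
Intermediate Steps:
Function('u')(p) = 3
Function('w')(m, P) = -5 (Function('w')(m, P) = Add(-3, -2) = -5)
Mul(Add(49, Function('w')(Function('u')(1), -6)), -44) = Mul(Add(49, -5), -44) = Mul(44, -44) = -1936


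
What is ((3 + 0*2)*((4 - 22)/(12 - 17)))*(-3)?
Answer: -162/5 ≈ -32.400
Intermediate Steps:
((3 + 0*2)*((4 - 22)/(12 - 17)))*(-3) = ((3 + 0)*(-18/(-5)))*(-3) = (3*(-18*(-1/5)))*(-3) = (3*(18/5))*(-3) = (54/5)*(-3) = -162/5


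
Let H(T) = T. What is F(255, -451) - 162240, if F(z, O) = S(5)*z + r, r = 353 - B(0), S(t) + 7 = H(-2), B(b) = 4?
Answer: -164186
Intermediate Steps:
S(t) = -9 (S(t) = -7 - 2 = -9)
r = 349 (r = 353 - 1*4 = 353 - 4 = 349)
F(z, O) = 349 - 9*z (F(z, O) = -9*z + 349 = 349 - 9*z)
F(255, -451) - 162240 = (349 - 9*255) - 162240 = (349 - 2295) - 162240 = -1946 - 162240 = -164186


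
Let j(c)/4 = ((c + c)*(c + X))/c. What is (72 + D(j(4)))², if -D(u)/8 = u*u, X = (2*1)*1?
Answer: 337089600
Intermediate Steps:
X = 2 (X = 2*1 = 2)
j(c) = 16 + 8*c (j(c) = 4*(((c + c)*(c + 2))/c) = 4*(((2*c)*(2 + c))/c) = 4*((2*c*(2 + c))/c) = 4*(4 + 2*c) = 16 + 8*c)
D(u) = -8*u² (D(u) = -8*u*u = -8*u²)
(72 + D(j(4)))² = (72 - 8*(16 + 8*4)²)² = (72 - 8*(16 + 32)²)² = (72 - 8*48²)² = (72 - 8*2304)² = (72 - 18432)² = (-18360)² = 337089600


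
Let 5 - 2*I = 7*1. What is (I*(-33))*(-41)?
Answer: -1353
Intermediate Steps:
I = -1 (I = 5/2 - 7/2 = -1)
(I*(-33))*(-41) = -1*(-33)*(-41) = 33*(-41) = -1353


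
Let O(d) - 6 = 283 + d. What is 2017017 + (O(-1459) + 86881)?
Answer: 2102728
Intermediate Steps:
O(d) = 289 + d (O(d) = 6 + (283 + d) = 289 + d)
2017017 + (O(-1459) + 86881) = 2017017 + ((289 - 1459) + 86881) = 2017017 + (-1170 + 86881) = 2017017 + 85711 = 2102728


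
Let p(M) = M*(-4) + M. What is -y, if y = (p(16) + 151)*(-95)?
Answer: 9785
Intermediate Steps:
p(M) = -3*M (p(M) = -4*M + M = -3*M)
y = -9785 (y = (-3*16 + 151)*(-95) = (-48 + 151)*(-95) = 103*(-95) = -9785)
-y = -1*(-9785) = 9785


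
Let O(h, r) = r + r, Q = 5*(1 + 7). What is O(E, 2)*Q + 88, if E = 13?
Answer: 248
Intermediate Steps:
Q = 40 (Q = 5*8 = 40)
O(h, r) = 2*r
O(E, 2)*Q + 88 = (2*2)*40 + 88 = 4*40 + 88 = 160 + 88 = 248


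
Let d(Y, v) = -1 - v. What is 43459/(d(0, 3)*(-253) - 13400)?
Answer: -43459/12388 ≈ -3.5082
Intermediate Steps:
43459/(d(0, 3)*(-253) - 13400) = 43459/((-1 - 1*3)*(-253) - 13400) = 43459/((-1 - 3)*(-253) - 13400) = 43459/(-4*(-253) - 13400) = 43459/(1012 - 13400) = 43459/(-12388) = 43459*(-1/12388) = -43459/12388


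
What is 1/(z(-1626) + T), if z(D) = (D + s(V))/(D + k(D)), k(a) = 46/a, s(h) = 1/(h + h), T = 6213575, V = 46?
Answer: 121620412/755697673110383 ≈ 1.6094e-7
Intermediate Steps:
s(h) = 1/(2*h)
z(D) = (1/92 + D)/(D + 46/D) (z(D) = (D + (1/2)/46)/(D + 46/D) = (D + (1/2)*(1/46))/(D + 46/D) = (D + 1/92)/(D + 46/D) = (1/92 + D)/(D + 46/D))
1/(z(-1626) + T) = 1/((1/92)*(-1626)*(1 + 92*(-1626))/(46 + (-1626)**2) + 6213575) = 1/((1/92)*(-1626)*(1 - 149592)/(46 + 2643876) + 6213575) = 1/((1/92)*(-1626)*(-149591)/2643922 + 6213575) = 1/((1/92)*(-1626)*(1/2643922)*(-149591) + 6213575) = 1/(121617483/121620412 + 6213575) = 1/(755697673110383/121620412) = 121620412/755697673110383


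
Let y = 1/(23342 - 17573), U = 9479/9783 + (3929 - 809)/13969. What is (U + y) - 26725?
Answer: -2340958614496621/87598244007 ≈ -26724.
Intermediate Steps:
U = 162935111/136658727 (U = 9479*(1/9783) + 3120*(1/13969) = 9479/9783 + 3120/13969 = 162935111/136658727 ≈ 1.1923)
y = 1/5769 ≈ 0.00017334
(U + y) - 26725 = (162935111/136658727 + 1/5769) - 26725 = 104456590454/87598244007 - 26725 = -2340958614496621/87598244007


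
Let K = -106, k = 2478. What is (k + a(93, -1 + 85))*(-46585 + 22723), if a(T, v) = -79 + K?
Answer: -54715566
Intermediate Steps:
a(T, v) = -185 (a(T, v) = -79 - 106 = -185)
(k + a(93, -1 + 85))*(-46585 + 22723) = (2478 - 185)*(-46585 + 22723) = 2293*(-23862) = -54715566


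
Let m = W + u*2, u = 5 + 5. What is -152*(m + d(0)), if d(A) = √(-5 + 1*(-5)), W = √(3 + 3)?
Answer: -3040 - 152*√6 - 152*I*√10 ≈ -3412.3 - 480.67*I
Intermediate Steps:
u = 10
W = √6 ≈ 2.4495
d(A) = I*√10 (d(A) = √(-5 - 5) = √(-10) = I*√10)
m = 20 + √6 (m = √6 + 10*2 = √6 + 20 = 20 + √6 ≈ 22.449)
-152*(m + d(0)) = -152*((20 + √6) + I*√10) = -152*(20 + √6 + I*√10) = -3040 - 152*√6 - 152*I*√10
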